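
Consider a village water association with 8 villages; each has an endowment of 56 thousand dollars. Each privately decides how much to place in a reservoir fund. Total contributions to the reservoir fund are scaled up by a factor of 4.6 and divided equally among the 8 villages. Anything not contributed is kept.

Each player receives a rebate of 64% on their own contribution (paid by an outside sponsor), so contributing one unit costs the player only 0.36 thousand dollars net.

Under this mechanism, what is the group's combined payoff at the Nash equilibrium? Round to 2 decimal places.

With the mechanism, a contributed unit returns (4.6/8) / 0.36 = 1.5972 per unit of net cost to the contributor — now above 1 — so contributing fully is weakly dominant for every player.
So the Nash equilibrium is full contribution by all 8; the group earns 8 × (56 × 0.64 + 4.6 × 56) = 2347.52.

2347.52 thousand dollars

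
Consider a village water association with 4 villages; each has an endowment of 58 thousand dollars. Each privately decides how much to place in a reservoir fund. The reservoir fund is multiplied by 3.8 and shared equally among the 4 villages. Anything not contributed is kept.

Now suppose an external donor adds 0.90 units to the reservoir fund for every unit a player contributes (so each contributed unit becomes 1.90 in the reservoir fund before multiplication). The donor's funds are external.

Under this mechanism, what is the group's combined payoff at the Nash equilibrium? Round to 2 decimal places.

1675.04 thousand dollars

Under the mechanism each unit contributed yields 3.8 × 1.90 / 4 = 1.8050 back to its contributor per unit of net cost, which exceeds 1, making full contribution the dominant choice for everyone.
At the Nash equilibrium everyone contributes 58. Group total payoff = 3.8 × 1.90 × 232 = 1675.04.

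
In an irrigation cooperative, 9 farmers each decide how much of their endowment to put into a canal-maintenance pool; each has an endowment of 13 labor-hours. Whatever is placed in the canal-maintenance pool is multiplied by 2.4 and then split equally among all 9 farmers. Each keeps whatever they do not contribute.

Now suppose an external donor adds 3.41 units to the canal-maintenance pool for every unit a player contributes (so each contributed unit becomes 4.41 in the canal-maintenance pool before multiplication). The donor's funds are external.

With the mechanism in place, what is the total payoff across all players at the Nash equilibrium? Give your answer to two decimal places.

With the mechanism, a contributed unit returns 2.4 × 4.41 / 9 = 1.1760 per unit of net cost to the contributor — now above 1 — so contributing fully is weakly dominant for every player.
At the Nash equilibrium everyone contributes 13. Group total payoff = 2.4 × 4.41 × 117 = 1238.33.

1238.33 labor-hours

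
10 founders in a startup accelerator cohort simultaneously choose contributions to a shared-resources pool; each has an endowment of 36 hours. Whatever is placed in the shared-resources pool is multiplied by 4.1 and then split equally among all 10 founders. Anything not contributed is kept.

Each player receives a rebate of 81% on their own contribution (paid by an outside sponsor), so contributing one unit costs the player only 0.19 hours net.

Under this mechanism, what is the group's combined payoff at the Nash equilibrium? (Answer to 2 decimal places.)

Under the mechanism each unit contributed yields (4.1/10) / 0.19 = 2.1579 back to its contributor per unit of net cost, which exceeds 1, making full contribution the dominant choice for everyone.
At the Nash equilibrium everyone contributes 36. Group total payoff = 10 × (36 × 0.81 + 4.1 × 36) = 1767.60.

1767.60 hours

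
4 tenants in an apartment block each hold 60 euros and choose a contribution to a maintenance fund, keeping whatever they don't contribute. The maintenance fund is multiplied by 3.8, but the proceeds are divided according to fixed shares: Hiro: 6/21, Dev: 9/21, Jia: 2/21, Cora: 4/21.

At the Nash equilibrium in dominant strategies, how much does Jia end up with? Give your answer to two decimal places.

103.43 euros

A player with share s gets back 3.8·s per unit contributed, so full contribution is dominant for anyone with s > 1/3.8 = 0.2632 and zero contribution is dominant for anyone below.
Hiro and Dev clear that bar, contributing 60 each; the remaining 2 contribute 0. Total contributed: 120.
Jia keeps 60 and receives 3.8 × 120 × 2/21 = 43.43 from the maintenance fund, for a payoff of 103.43.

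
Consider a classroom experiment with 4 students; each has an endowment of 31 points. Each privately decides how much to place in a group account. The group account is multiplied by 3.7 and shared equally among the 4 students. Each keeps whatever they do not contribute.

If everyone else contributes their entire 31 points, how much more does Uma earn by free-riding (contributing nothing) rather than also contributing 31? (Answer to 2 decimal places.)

2.33 points

Switching from a contribution of 31 to 0 lets Uma keep an extra 31 points, but lowers the group account by 31, which costs Uma their own share of that drop: 3.7/4 × 31 = 28.67.
Net gain = 31 − 28.67 = 2.33. The private return per contributed unit (0.9250) is below 1, so free-riding is indeed the best response regardless of what the others do.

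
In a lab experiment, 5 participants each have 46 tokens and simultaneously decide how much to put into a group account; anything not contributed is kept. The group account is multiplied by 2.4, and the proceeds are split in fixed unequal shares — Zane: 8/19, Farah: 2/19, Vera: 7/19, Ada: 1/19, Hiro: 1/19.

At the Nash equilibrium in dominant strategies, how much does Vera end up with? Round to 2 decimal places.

86.67 tokens

Player j's private return per contributed unit is 2.4 × (j's share). Contributing is weakly dominant for j when that share is at least 1/2.4 = 0.4167, and contributing 0 is dominant otherwise.
The only share above 0.4167 is Zane's 8/19, contributing 46; the remaining 4 contribute 0. Total contributed: 46.
Vera keeps 46 and receives 2.4 × 46 × 7/19 = 40.67 from the group account, for a payoff of 86.67.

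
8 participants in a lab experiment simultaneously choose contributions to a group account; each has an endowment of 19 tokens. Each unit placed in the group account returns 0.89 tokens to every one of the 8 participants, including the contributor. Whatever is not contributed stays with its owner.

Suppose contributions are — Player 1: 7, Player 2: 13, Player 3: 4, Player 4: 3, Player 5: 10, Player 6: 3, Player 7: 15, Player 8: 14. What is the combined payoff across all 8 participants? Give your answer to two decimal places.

574.28 tokens

Total contributed: 7 + 13 + 4 + 3 + 10 + 3 + 15 + 14 = 69; total kept: 8 × 19 − 69 = 83.
The group account pays out 0.89 × 8 × 69 = 491.28 in aggregate.
Group total = 83 + 491.28 = 574.28.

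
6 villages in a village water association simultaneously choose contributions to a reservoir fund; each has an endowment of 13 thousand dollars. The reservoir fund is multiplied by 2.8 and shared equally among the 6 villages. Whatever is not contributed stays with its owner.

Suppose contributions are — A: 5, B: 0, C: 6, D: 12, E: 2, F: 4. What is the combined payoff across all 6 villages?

Total contributed: 5 + 0 + 6 + 12 + 2 + 4 = 29; total kept: 6 × 13 − 29 = 49.
The reservoir fund pays out 2.8 × 29 = 81.20 in aggregate.
Group total = 49 + 81.20 = 130.20.

130.20 thousand dollars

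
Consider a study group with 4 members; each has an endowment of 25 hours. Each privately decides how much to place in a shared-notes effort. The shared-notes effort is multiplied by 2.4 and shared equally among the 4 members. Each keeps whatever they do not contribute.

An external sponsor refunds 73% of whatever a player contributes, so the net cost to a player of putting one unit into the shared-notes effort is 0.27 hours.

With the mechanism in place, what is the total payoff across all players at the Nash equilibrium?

Under the mechanism each unit contributed yields (2.4/4) / 0.27 = 2.2222 back to its contributor per unit of net cost, which exceeds 1, making full contribution the dominant choice for everyone.
So the Nash equilibrium is full contribution by all 4; the group earns 4 × (25 × 0.73 + 2.4 × 25) = 313.00.

313.00 hours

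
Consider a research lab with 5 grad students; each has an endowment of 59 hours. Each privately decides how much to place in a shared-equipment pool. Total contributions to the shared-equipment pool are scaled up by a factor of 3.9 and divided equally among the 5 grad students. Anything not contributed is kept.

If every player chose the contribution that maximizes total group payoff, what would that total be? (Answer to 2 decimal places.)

Each contributed unit returns 3.900 to the group as a whole (0.7800 to each of 5 players), which exceeds 1, so the social optimum is full contribution: group total = 3.900 × 295 = 1150.50.

1150.50 hours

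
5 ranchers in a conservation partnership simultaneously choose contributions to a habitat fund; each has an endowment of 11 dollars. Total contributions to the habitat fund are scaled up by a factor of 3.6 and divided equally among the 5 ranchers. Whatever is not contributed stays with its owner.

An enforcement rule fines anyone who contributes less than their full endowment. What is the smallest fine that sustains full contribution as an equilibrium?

Given the others contribute fully, the best deviation is to contribute 0 (any partial contribution still incurs the fine and gives up units whose private return 0.7200 is below 1).
Deviating from 11 to 0 saves 11 dollars but forfeits the deviator's share of the drop in the habitat fund: 3.6/5 × 11 = 7.92.
So the deviation gain is 11 − 7.92 = 3.08, and the fine must be at least 3.08 dollars to wipe it out.

3.08 dollars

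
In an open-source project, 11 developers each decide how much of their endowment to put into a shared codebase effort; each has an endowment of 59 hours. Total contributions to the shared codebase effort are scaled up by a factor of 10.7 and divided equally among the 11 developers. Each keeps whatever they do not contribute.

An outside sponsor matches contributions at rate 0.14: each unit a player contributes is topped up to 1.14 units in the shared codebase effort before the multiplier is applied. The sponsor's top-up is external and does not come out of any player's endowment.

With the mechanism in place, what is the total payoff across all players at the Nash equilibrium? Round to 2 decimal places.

The effective private return per unit is now 10.7 × 1.14 / 11 = 1.1089 > 1, so every player's dominant strategy flips to full contribution.
At the Nash equilibrium everyone contributes 59. Group total payoff = 10.7 × 1.14 × 649 = 7916.50.

7916.50 hours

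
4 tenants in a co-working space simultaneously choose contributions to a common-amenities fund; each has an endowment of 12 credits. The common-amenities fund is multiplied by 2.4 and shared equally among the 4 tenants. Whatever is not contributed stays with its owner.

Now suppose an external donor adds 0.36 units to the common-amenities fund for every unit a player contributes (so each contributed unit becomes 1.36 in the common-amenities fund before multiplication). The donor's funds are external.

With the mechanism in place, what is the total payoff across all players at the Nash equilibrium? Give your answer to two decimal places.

48.00 credits

The effective private return is 2.4 × 1.36 / 4 = 0.8160, which is still under 1, so the mechanism doesn't change anyone's dominant strategy: zero contribution.
Everyone keeps their endowment and the group total is 4 × 12 = 48.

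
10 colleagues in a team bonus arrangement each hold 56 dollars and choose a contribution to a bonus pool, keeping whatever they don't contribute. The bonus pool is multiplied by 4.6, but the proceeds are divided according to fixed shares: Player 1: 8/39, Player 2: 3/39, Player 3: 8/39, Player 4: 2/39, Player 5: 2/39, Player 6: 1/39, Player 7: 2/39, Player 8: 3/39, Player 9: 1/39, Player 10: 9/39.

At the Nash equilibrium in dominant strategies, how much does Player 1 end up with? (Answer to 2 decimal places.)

Player j's private return per contributed unit is 4.6 × (j's share). Contributing is weakly dominant for j when that share is at least 1/4.6 = 0.2174, and contributing 0 is dominant otherwise.
Only Player 10 (9/39) clears that bar, contributing 56; the remaining 9 contribute 0. Total contributed: 56.
Player 1 keeps 56 and receives 4.6 × 56 × 8/39 = 52.84 from the bonus pool, for a payoff of 108.84.

108.84 dollars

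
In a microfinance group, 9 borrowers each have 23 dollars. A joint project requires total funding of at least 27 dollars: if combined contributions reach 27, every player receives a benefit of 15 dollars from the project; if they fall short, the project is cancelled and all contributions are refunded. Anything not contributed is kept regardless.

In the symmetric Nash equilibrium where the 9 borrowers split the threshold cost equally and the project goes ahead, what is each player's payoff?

35 dollars

Equal share of the threshold: 27/9 = 3.
At this profile no one gains by cutting their contribution: any cut drops the total below 27, the project is cancelled, contributions are refunded, and the deviator ends with 23, which is less than 23 − 3 + 15 = 35. Contributing more than 3 just wastes the excess. So contributing exactly 3 is a best response.
Each player's payoff: 23 − 3 + 15 = 35.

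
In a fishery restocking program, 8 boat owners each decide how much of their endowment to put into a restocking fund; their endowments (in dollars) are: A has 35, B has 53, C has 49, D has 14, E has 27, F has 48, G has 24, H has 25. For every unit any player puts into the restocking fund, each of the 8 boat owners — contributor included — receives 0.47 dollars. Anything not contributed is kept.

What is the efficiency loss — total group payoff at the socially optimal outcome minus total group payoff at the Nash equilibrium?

The private return per contributed unit is 0.47 < 1 for everyone, so the Nash equilibrium is zero contribution and the group total is Σ E_j = 35 + 53 + 49 + 14 + 27 + 48 + 24 + 25 = 275.
Each contributed unit returns 3.760 to the group, so the social optimum is full contribution by everyone: group total = 3.760 × 275 = 1034.00.
Efficiency loss = (3.760 − 1) × 275 = 759.00.

759.00 dollars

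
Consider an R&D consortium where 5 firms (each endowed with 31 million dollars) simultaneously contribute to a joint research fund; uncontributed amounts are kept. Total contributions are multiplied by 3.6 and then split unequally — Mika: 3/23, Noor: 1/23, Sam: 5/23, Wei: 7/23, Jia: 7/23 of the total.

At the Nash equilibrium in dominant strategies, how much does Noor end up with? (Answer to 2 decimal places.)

40.70 million dollars

Each unit j contributes comes back to j as 3.6 × (j's share), so j prefers to contribute only if that share exceeds 1/3.6 = 0.2778; otherwise keeping the unit dominates.
Wei and Jia are above the threshold, contributing 31 each; the remaining 3 contribute 0. Total contributed: 62.
Noor keeps 31 and receives 3.6 × 62 × 1/23 = 9.70 from the joint research fund, for a payoff of 40.70.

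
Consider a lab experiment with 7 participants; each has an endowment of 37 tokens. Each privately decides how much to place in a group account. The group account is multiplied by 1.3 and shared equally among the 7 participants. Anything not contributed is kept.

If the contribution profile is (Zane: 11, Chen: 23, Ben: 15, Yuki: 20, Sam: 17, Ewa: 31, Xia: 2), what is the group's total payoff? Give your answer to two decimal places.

Total contributed: 11 + 23 + 15 + 20 + 17 + 31 + 2 = 119; total kept: 7 × 37 − 119 = 140.
The group account pays out 1.3 × 119 = 154.70 in aggregate.
Group total = 140 + 154.70 = 294.70.

294.70 tokens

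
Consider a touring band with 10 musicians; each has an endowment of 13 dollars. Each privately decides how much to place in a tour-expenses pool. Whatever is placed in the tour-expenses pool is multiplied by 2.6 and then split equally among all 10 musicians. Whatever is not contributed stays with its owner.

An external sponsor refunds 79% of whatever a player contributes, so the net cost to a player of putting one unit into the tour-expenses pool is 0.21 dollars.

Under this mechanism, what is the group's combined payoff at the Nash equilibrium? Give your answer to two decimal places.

440.70 dollars

Under the mechanism each unit contributed yields (2.6/10) / 0.21 = 1.2381 back to its contributor per unit of net cost, which exceeds 1, making full contribution the dominant choice for everyone.
At the Nash equilibrium everyone contributes 13. Group total payoff = 10 × (13 × 0.79 + 2.6 × 13) = 440.70.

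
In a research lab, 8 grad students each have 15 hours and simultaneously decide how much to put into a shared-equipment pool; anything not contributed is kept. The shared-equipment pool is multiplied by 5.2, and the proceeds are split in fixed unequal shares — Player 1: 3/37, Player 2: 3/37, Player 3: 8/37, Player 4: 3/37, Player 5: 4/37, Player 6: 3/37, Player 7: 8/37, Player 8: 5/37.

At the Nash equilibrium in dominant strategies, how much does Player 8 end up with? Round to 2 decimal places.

36.08 hours

A player with share s gets back 5.2·s per unit contributed, so full contribution is dominant for anyone with s > 1/5.2 = 0.1923 and zero contribution is dominant for anyone below.
Player 3 and Player 7 are above the threshold, contributing 15 each; the remaining 6 contribute 0. Total contributed: 30.
Player 8 keeps 15 and receives 5.2 × 30 × 5/37 = 21.08 from the shared-equipment pool, for a payoff of 36.08.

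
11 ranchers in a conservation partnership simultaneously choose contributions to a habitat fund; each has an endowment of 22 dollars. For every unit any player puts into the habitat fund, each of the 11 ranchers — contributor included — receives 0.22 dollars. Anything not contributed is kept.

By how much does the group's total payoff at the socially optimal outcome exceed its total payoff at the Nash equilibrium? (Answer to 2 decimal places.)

The private return per contributed unit is 0.22 < 1, so contributing 0 is dominant for every player. At the Nash equilibrium everyone keeps their 22, and the group total is 11 × 22 = 242.
Each contributed unit returns 2.420 to the group as a whole (0.22 to each of 11 players), which exceeds 1, so the social optimum is full contribution: group total = 2.420 × 242 = 585.64.
Efficiency loss = 585.64 − 242 = 343.64.

343.64 dollars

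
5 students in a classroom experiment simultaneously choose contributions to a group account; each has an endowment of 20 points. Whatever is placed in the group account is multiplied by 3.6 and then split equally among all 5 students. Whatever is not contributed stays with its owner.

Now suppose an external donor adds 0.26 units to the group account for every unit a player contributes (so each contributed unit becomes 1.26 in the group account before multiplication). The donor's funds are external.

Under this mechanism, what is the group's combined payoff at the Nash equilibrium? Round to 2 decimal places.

The effective private return is 3.6 × 1.26 / 5 = 0.9072, which is still under 1, so the mechanism doesn't change anyone's dominant strategy: zero contribution.
At the Nash equilibrium no one contributes; group total payoff = 5 × 20 = 100.

100.00 points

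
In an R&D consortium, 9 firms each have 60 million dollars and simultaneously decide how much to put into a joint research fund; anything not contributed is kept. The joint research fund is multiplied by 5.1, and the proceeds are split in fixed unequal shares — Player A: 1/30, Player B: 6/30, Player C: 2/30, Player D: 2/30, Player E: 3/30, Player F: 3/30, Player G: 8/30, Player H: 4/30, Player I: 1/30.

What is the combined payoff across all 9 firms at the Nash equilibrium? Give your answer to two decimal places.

1032.00 million dollars

A player with share s gets back 5.1·s per unit contributed, so full contribution is dominant for anyone with s > 1/5.1 = 0.1961 and zero contribution is dominant for anyone below.
Player B and Player G are above the threshold, contributing 60 each; the remaining 7 contribute 0. Total contributed: 120.
The joint research fund pays out 5.1 × 120 = 612.00 in total (split across the unequal shares, but the aggregate is all that matters for the group sum).
The 7 free-riders keep 60 each, adding 420. Group total = 420 + 612.00 = 1032.00.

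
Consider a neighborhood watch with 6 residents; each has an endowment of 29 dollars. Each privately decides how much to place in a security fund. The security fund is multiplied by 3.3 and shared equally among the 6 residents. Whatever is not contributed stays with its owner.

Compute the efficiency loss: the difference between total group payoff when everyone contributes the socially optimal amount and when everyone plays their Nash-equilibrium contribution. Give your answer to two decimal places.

400.20 dollars

Each contributed unit returns 3.3/6 = 0.5500 to its contributor — below 1 — so contributing 0 is dominant for every player. At the Nash equilibrium everyone keeps their 29, and the group total is 6 × 29 = 174.
Each contributed unit returns 3.300 to the group as a whole (0.5500 to each of 6 players), which exceeds 1, so the social optimum is full contribution: group total = 3.300 × 174 = 574.20.
Efficiency loss = 574.20 − 174 = 400.20.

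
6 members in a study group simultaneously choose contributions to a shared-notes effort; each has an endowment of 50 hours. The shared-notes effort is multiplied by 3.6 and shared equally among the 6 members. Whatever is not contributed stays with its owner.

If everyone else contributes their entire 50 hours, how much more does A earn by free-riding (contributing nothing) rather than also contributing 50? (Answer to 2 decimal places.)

20.00 hours

Switching from a contribution of 50 to 0 lets A keep an extra 50 hours, but lowers the shared-notes effort by 50, which costs A their own share of that drop: 3.6/6 × 50 = 30.00.
Net gain = 50 − 30.00 = 20.00. The private return per contributed unit (0.6000) is below 1, so free-riding is indeed the best response regardless of what the others do.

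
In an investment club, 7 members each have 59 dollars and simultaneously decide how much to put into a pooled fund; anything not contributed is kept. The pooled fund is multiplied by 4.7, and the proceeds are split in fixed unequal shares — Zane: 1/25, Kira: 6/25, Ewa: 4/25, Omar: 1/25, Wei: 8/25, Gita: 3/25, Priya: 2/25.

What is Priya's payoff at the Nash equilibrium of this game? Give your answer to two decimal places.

Player j's private return per contributed unit is 4.7 × (j's share). Contributing is weakly dominant for j when that share is at least 1/4.7 = 0.2128, and contributing 0 is dominant otherwise.
Kira and Wei are above the threshold, contributing 59 each; the remaining 5 contribute 0. Total contributed: 118.
Priya keeps 59 and receives 4.7 × 118 × 2/25 = 44.37 from the pooled fund, for a payoff of 103.37.

103.37 dollars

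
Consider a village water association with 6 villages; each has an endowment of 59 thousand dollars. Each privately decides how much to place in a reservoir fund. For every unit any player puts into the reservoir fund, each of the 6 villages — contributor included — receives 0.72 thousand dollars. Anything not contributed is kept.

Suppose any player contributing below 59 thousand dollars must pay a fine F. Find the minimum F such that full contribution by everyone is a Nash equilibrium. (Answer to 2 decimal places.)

16.52 thousand dollars

Given the others contribute fully, the best deviation is to contribute 0 (any partial contribution still incurs the fine and gives up units whose private return 0.72 is below 1).
Deviating from 59 to 0 saves 59 thousand dollars but forfeits the deviator's share of the drop in the reservoir fund: 0.72 × 59 = 42.48.
So the deviation gain is 59 − 42.48 = 16.52, and the fine must be at least 16.52 thousand dollars to wipe it out.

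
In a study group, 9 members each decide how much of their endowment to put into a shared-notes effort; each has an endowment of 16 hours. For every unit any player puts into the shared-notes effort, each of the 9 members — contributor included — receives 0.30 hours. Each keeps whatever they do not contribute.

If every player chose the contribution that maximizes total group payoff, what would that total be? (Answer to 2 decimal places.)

Each contributed unit returns 2.700 to the group as a whole (0.30 to each of 9 players), which exceeds 1, so the social optimum is full contribution: group total = 2.700 × 144 = 388.80.

388.80 hours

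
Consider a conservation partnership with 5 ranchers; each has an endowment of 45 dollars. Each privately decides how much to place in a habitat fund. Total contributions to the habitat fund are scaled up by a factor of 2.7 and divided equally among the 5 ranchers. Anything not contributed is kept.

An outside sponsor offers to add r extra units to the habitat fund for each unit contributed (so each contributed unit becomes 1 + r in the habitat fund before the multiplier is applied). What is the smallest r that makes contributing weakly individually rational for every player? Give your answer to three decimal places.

With matching at rate r, one contributed unit becomes (1 + r) in the habitat fund and returns 2.7 × (1 + r) / 5 to the contributor.
Setting this equal to 1: 1 + r = 5/2.7 = 1.8519.
So the minimum matching rate is r = 1.8519 − 1 = 0.852.

0.852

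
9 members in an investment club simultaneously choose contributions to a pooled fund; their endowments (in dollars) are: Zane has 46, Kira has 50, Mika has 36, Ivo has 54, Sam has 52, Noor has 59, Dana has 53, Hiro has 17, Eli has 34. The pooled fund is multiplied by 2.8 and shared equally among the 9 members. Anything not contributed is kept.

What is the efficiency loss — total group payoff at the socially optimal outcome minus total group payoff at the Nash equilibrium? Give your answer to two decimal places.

721.80 dollars

The private return per contributed unit is 2.8/9 = 0.3111 < 1 for every player regardless of endowment, so the Nash equilibrium is zero contribution and the group total is Σ E_j = 46 + 50 + 36 + 54 + 52 + 59 + 53 + 17 + 34 = 401.
Each contributed unit returns 2.800 to the group, so the social optimum is full contribution by everyone: group total = 2.800 × 401 = 1122.80.
Efficiency loss = (2.800 − 1) × 401 = 721.80.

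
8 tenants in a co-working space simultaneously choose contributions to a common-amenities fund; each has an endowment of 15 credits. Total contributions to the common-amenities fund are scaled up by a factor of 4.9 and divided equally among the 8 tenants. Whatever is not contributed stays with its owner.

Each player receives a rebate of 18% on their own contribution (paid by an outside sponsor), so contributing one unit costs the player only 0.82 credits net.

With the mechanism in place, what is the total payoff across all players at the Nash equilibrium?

With the mechanism, a contributed unit returns (4.9/8) / 0.82 = 0.7470 per unit of net cost — still below 1 — so contributing 0 remains dominant for every player.
At the Nash equilibrium no one contributes; group total payoff = 8 × 15 = 120.

120.00 credits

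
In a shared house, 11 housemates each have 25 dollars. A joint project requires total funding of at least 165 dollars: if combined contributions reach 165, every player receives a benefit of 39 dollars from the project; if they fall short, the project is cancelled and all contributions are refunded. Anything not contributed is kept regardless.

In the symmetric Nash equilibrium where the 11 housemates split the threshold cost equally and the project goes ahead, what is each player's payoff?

49 dollars

Equal share of the threshold: 165/11 = 15.
At this profile no one gains by cutting their contribution: any cut drops the total below 165, the project is cancelled, contributions are refunded, and the deviator ends with 25, which is less than 25 − 15 + 39 = 49. Contributing more than 15 just wastes the excess. So contributing exactly 15 is a best response.
Each player's payoff: 25 − 15 + 39 = 49.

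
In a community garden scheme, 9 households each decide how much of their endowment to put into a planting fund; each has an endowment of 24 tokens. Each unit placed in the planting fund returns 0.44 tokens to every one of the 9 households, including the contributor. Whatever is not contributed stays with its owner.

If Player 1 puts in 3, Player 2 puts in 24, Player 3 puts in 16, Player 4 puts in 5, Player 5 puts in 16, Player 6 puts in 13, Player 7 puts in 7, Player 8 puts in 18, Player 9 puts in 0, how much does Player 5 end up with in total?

52.88 tokens

Total contributed: 3 + 24 + 16 + 5 + 16 + 13 + 7 + 18 + 0 = 102.
Each receives 0.44 × 102 = 44.88 from the planting fund.
Player 5 keeps 24 − 16 = 8, so Player 5's payoff is 8 + 44.88 = 52.88.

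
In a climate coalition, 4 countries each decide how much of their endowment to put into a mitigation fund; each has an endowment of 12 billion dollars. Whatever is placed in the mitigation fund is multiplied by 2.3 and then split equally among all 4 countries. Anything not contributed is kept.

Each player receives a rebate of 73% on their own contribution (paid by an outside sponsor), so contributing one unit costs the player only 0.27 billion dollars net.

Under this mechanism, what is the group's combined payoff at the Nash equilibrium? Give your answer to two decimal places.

The effective private return per unit is now (2.3/4) / 0.27 = 2.1296 > 1, so every player's dominant strategy flips to full contribution.
So the Nash equilibrium is full contribution by all 4; the group earns 4 × (12 × 0.73 + 2.3 × 12) = 145.44.

145.44 billion dollars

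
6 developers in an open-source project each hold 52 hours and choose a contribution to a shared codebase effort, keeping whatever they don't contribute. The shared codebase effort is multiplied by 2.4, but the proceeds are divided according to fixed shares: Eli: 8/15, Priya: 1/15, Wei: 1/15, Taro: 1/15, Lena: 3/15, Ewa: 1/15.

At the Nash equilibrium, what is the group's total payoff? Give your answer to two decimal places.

A player with share s gets back 2.4·s per unit contributed, so full contribution is dominant for anyone with s > 1/2.4 = 0.4167 and zero contribution is dominant for anyone below.
The only share above 0.4167 is Eli's 8/15, contributing 52; the remaining 5 contribute 0. Total contributed: 52.
The shared codebase effort pays out 2.4 × 52 = 124.80 in total (split across the unequal shares, but the aggregate is all that matters for the group sum).
The 5 free-riders keep 52 each, adding 260. Group total = 260 + 124.80 = 384.80.

384.80 hours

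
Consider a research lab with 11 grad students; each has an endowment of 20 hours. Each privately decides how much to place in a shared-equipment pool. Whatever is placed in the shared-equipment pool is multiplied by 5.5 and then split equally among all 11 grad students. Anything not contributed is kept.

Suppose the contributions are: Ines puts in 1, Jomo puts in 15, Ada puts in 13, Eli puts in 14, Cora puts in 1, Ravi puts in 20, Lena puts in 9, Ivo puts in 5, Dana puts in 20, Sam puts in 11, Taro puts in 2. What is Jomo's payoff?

Total contributed: 1 + 15 + 13 + 14 + 1 + 20 + 9 + 5 + 20 + 11 + 2 = 111.
Each receives 5.5 × 111 / 11 = 55.50 from the shared-equipment pool.
Jomo keeps 20 − 15 = 5, so Jomo's payoff is 5 + 55.50 = 60.50.

60.50 hours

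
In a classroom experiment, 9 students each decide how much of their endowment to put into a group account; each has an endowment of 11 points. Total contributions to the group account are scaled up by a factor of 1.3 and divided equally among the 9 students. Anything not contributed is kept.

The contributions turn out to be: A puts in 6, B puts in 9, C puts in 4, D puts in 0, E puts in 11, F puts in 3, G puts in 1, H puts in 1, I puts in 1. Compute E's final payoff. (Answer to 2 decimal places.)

5.20 points

Total contributed: 6 + 9 + 4 + 0 + 11 + 3 + 1 + 1 + 1 = 36.
Each receives 1.3 × 36 / 9 = 5.20 from the group account.
E keeps 11 − 11 = 0, so E's payoff is 0 + 5.20 = 5.20.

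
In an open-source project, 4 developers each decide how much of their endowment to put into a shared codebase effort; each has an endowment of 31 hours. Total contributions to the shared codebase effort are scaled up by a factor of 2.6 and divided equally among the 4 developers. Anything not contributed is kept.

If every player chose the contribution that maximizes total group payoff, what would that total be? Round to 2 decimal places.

322.40 hours

Each contributed unit returns 2.600 to the group as a whole (0.6500 to each of 4 players), which exceeds 1, so the social optimum is full contribution: group total = 2.600 × 124 = 322.40.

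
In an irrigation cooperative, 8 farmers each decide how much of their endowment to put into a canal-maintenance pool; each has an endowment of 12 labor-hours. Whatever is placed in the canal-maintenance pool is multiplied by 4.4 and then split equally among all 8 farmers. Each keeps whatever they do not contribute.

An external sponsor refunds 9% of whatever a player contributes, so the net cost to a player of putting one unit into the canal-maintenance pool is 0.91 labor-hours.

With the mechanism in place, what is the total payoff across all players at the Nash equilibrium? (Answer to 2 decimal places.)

96.00 labor-hours

The effective private return is (4.4/8) / 0.91 = 0.6044, which is still under 1, so the mechanism doesn't change anyone's dominant strategy: zero contribution.
At the Nash equilibrium no one contributes; group total payoff = 8 × 12 = 96.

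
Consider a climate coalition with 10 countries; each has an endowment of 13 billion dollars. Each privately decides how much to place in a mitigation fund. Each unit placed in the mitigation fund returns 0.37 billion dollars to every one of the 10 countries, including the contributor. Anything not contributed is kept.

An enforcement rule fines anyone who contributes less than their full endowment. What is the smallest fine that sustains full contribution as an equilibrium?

8.19 billion dollars

Given the others contribute fully, the best deviation is to contribute 0 (any partial contribution still incurs the fine and gives up units whose private return 0.37 is below 1).
Deviating from 13 to 0 saves 13 billion dollars but forfeits the deviator's share of the drop in the mitigation fund: 0.37 × 13 = 4.81.
So the deviation gain is 13 − 4.81 = 8.19, and the fine must be at least 8.19 billion dollars to wipe it out.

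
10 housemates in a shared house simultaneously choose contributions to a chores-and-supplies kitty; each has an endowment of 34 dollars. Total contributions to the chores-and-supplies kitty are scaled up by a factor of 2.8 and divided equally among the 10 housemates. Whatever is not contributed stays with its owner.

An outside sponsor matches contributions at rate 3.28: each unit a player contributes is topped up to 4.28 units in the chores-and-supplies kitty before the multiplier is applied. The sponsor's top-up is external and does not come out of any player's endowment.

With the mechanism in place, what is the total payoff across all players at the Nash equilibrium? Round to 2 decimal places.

4074.56 dollars

Under the mechanism each unit contributed yields 2.8 × 4.28 / 10 = 1.1984 back to its contributor per unit of net cost, which exceeds 1, making full contribution the dominant choice for everyone.
So the Nash equilibrium is full contribution by all 10; the group earns 2.8 × 4.28 × 340 = 4074.56.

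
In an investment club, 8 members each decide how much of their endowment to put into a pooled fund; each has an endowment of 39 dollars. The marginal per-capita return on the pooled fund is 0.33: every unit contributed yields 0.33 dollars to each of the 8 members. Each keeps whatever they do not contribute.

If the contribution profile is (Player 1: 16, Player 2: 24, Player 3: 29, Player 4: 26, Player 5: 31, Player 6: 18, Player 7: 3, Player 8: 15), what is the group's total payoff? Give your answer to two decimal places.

Total contributed: 16 + 24 + 29 + 26 + 31 + 18 + 3 + 15 = 162; total kept: 8 × 39 − 162 = 150.
The pooled fund pays out 0.33 × 8 × 162 = 427.68 in aggregate.
Group total = 150 + 427.68 = 577.68.

577.68 dollars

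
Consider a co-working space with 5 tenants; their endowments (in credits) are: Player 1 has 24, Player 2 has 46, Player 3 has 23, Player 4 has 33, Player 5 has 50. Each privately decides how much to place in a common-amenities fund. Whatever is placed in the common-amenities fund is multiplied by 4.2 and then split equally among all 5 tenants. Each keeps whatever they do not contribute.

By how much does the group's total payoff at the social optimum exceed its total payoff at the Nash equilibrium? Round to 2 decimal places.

563.20 credits

The private return per contributed unit is 4.2/5 = 0.8400 < 1 for every player regardless of endowment, so the Nash equilibrium is zero contribution and the group total is Σ E_j = 24 + 46 + 23 + 33 + 50 = 176.
Each contributed unit returns 4.200 to the group, so the social optimum is full contribution by everyone: group total = 4.200 × 176 = 739.20.
Efficiency loss = (4.200 − 1) × 176 = 563.20.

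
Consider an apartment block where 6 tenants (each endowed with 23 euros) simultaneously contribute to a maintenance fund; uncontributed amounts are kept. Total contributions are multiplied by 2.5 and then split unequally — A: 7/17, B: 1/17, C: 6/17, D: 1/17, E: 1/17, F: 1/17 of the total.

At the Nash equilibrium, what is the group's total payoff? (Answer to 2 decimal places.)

172.50 euros

Player j's private return per contributed unit is 2.5 × (j's share). Contributing is weakly dominant for j when that share is at least 1/2.5 = 0.4000, and contributing 0 is dominant otherwise.
The only share above 0.4000 is A's 7/17, contributing 23; the remaining 5 contribute 0. Total contributed: 23.
The maintenance fund pays out 2.5 × 23 = 57.50 in total (split across the unequal shares, but the aggregate is all that matters for the group sum).
The 5 free-riders keep 23 each, adding 115. Group total = 115 + 57.50 = 172.50.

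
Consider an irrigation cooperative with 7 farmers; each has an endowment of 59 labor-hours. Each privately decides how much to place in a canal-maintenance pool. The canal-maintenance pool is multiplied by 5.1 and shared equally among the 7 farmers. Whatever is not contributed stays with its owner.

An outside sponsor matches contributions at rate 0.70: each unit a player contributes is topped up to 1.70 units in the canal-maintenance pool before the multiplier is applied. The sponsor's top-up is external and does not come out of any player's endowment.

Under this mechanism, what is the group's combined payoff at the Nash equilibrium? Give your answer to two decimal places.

With the mechanism, a contributed unit returns 5.1 × 1.70 / 7 = 1.2386 per unit of net cost to the contributor — now above 1 — so contributing fully is weakly dominant for every player.
At the Nash equilibrium everyone contributes 59. Group total payoff = 5.1 × 1.70 × 413 = 3580.71.

3580.71 labor-hours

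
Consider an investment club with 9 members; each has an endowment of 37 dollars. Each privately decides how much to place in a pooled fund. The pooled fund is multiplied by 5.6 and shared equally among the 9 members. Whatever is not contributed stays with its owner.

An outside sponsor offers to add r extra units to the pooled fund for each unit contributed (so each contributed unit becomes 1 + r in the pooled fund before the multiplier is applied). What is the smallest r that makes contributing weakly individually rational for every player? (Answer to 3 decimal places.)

With matching at rate r, one contributed unit becomes (1 + r) in the pooled fund and returns 5.6 × (1 + r) / 9 to the contributor.
Setting this equal to 1: 1 + r = 9/5.6 = 1.6071.
So the minimum matching rate is r = 1.6071 − 1 = 0.607.

0.607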